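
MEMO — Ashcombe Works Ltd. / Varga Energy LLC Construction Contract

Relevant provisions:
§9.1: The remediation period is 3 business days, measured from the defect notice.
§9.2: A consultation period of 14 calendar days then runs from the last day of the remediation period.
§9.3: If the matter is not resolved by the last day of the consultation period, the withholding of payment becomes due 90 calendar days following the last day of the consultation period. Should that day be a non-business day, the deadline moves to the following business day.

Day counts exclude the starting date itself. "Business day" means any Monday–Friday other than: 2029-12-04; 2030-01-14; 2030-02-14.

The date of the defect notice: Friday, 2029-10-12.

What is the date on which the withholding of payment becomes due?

The last day of the remediation period: counting 3 business days from Friday, 2029-10-12 (Oct 15, Oct 16, Oct 17, skipping weekends) reaches Wednesday, 2029-10-17.
The last day of the consultation period: 2029-10-17 + 14 days = 2029-10-31.
Adding 90 calendar days to 2029-10-31 gives 2030-01-29, which is the date on which the withholding of payment becomes due. 2030-01-29 is a Tuesday and is not a listed holiday, so no roll-forward applies.

2030-01-29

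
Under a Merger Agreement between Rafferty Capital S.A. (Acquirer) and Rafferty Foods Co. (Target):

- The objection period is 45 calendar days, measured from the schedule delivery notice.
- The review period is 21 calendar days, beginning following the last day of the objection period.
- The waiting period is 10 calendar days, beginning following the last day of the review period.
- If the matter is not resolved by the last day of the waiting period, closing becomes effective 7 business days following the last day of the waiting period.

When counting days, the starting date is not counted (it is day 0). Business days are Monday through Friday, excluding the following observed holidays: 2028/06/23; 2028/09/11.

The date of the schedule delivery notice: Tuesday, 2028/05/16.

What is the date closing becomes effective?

2028/08/09

The last day of the objection period: 2028/05/16 + 45 days = 2028/06/30.
The last day of the review period: 2028/06/30 + 21 days = 2028/07/21.
The last day of the waiting period: 10 calendar days after 2028/07/21 is 2028/07/31.
The date closing becomes effective: 7 business days after Monday, 2028/07/31, skipping weekends — Aug 1, Aug 2, Aug 3, Aug 4, Aug 7, Aug 8, Aug 9 — lands on Wednesday, 2028/08/09.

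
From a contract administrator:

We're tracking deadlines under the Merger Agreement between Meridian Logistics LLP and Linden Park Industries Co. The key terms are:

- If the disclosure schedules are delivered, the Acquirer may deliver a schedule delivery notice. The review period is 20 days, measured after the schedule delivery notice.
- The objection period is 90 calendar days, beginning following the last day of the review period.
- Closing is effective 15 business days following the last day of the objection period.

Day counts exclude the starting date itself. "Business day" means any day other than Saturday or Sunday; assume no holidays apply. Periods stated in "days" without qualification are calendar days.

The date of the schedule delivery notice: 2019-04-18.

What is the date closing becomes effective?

The last day of the review period: 20 calendar days after 2019-04-18 is 2019-05-08.
The last day of the objection period: 90 calendar days after 2019-05-08 is 2019-08-06.
From Tuesday, 2019-08-06, 15 business days (Aug 7, Aug 8, Aug 9, Aug 12, …, Aug 23, Aug 26, Aug 27, skipping weekends) brings us to Tuesday, 2019-08-27, which is the date closing becomes effective.

2019-08-27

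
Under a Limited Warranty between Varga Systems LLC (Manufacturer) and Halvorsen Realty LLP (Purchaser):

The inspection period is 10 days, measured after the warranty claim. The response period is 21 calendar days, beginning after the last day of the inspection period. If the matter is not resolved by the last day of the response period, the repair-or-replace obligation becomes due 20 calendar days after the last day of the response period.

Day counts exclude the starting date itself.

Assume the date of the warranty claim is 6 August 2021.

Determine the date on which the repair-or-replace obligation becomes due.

The last day of the inspection period: 10 calendar days after 6 August 2021 is 16 August 2021.
Adding 21 calendar days to 16 August 2021 gives 6 September 2021, which is the last day of the response period.
Adding 20 calendar days to 6 September 2021 gives 26 September 2021, which is the date on which the repair-or-replace obligation becomes due.

26 September 2021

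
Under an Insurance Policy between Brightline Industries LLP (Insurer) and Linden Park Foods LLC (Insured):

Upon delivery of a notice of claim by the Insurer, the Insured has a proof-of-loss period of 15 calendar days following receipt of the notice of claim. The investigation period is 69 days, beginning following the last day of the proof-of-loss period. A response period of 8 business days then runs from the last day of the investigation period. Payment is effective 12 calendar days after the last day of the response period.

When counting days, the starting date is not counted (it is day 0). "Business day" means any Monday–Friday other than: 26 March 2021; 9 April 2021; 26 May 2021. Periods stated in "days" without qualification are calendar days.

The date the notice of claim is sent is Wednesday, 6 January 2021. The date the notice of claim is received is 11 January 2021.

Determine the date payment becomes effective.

28 April 2021

The last day of the proof-of-loss period: 15 calendar days after 11 January 2021 is 26 January 2021.
The last day of the investigation period: 69 calendar days after 26 January 2021 is 5 April 2021.
The last day of the response period: 8 business days after Monday, 5 April 2021, skipping weekends and the listed holiday on Apr 9 — Apr 6, Apr 7, Apr 8, Apr 12, Apr 13, Apr 14, Apr 15, Apr 16 — lands on Friday, 16 April 2021.
The date payment becomes effective: 16 April 2021 + 12 days = 28 April 2021.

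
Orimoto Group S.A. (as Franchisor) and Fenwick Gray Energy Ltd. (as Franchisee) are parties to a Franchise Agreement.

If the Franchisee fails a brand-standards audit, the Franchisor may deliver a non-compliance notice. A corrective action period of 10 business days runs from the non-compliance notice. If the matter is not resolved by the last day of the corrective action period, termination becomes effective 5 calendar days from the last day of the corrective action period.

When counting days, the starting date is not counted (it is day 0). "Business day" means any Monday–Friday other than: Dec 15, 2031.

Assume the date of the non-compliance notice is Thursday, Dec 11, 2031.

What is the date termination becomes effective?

The last day of the corrective action period: 10 business days after Thursday, Dec 11, 2031, skipping weekends and the listed holiday on Dec 15 — Dec 12, Dec 16, Dec 17, Dec 18, Dec 19, Dec 22, Dec 23, Dec 24, Dec 25, Dec 26 — lands on Friday, Dec 26, 2031.
The date termination becomes effective: Dec 26, 2031 + 5 days = Dec 31, 2031.

Dec 31, 2031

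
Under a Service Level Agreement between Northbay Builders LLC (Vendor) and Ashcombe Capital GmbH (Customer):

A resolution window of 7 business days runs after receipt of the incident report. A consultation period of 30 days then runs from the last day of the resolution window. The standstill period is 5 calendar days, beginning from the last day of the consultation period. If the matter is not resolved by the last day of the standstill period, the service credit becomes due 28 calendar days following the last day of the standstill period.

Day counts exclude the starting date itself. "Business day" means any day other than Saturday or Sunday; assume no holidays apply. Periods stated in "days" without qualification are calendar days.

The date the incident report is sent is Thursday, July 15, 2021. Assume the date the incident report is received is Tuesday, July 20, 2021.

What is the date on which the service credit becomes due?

The last day of the resolution window: counting 7 business days from Tuesday, July 20, 2021 (Jul 21, Jul 22, Jul 23, Jul 26, Jul 27, Jul 28, Jul 29, skipping weekends) reaches Thursday, July 29, 2021.
Adding 30 calendar days to July 29, 2021 gives August 28, 2021, which is the last day of the consultation period.
The last day of the standstill period: August 28, 2021 + 5 days = September 2, 2021.
Adding 28 calendar days to September 2, 2021 gives September 30, 2021, which is the date on which the service credit becomes due.

September 30, 2021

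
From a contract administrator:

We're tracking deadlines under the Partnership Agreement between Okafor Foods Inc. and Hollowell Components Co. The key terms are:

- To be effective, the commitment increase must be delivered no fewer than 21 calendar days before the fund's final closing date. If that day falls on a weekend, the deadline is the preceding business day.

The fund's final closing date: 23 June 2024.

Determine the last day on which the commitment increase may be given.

31 May 2024

Counting back 21 calendar days from 23 June 2024 gives 2 June 2024. That is a Sunday, so the deadline moves back to Friday, 31 May 2024.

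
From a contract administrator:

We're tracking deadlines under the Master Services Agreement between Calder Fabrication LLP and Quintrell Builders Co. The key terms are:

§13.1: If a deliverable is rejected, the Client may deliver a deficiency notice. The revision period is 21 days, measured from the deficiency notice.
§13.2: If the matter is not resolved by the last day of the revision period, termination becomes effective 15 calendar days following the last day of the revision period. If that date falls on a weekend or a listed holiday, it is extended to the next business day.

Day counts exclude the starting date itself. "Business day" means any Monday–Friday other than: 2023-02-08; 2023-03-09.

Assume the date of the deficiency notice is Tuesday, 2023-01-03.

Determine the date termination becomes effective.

The last day of the revision period: 21 calendar days after 2023-01-03 is 2023-01-24.
The date termination becomes effective: 15 calendar days after 2023-01-24 is 2023-02-08. That falls on Wednesday, a listed holiday, so it rolls to the next business day, Thursday, 2023-02-09.

2023-02-09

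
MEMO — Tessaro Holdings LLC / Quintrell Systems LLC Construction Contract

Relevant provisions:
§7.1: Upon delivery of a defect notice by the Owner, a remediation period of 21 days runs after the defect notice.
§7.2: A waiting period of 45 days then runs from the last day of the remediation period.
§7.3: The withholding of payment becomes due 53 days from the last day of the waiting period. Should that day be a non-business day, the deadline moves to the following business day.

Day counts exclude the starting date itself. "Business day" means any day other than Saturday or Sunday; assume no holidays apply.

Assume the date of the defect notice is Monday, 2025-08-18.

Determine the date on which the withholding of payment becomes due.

Adding 21 calendar days to 2025-08-18 gives 2025-09-08, which is the last day of the remediation period.
Adding 45 calendar days to 2025-09-08 gives 2025-10-23, which is the last day of the waiting period.
The date on which the withholding of payment becomes due: 2025-10-23 + 53 days = 2025-12-15. 2025-12-15 is a Monday, so no roll-forward applies.

2025-12-15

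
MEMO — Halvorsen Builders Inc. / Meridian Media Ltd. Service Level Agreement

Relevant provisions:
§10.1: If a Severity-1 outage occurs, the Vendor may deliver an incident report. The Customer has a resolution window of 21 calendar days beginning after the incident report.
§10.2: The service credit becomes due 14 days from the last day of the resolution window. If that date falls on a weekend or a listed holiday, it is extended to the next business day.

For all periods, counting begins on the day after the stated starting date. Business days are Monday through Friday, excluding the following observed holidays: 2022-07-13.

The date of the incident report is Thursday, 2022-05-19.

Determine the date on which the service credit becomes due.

The last day of the resolution window: 21 calendar days after 2022-05-19 is 2022-06-09.
The date on which the service credit becomes due: 14 calendar days after 2022-06-09 is 2022-06-23. 2022-06-23 is a Thursday and is not a listed holiday, so no roll-forward applies.

2022-06-23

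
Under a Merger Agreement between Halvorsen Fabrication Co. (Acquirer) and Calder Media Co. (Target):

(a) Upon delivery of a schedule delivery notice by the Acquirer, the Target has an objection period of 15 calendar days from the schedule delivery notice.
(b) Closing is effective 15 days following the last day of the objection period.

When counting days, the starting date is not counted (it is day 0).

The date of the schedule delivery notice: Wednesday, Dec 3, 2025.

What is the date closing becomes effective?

Jan 2, 2026

The last day of the objection period: Dec 3, 2025 + 15 days = Dec 18, 2025.
The date closing becomes effective: 15 calendar days after Dec 18, 2025 is Jan 2, 2026.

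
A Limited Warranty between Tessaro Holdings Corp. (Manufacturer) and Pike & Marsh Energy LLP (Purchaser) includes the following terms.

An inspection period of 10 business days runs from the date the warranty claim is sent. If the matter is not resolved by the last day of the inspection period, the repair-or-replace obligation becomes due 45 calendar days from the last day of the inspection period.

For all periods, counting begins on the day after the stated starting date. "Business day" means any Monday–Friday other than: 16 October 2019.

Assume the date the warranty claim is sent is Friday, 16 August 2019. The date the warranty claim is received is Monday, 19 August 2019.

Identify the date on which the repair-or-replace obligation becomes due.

14 October 2019

From Friday, 16 August 2019, 10 business days (Aug 19, Aug 20, Aug 21, Aug 22, Aug 23, Aug 26, Aug 27, Aug 28, Aug 29, Aug 30, skipping weekends) brings us to Friday, 30 August 2019, which is the last day of the inspection period.
The date on which the repair-or-replace obligation becomes due: 30 August 2019 + 45 days = 14 October 2019.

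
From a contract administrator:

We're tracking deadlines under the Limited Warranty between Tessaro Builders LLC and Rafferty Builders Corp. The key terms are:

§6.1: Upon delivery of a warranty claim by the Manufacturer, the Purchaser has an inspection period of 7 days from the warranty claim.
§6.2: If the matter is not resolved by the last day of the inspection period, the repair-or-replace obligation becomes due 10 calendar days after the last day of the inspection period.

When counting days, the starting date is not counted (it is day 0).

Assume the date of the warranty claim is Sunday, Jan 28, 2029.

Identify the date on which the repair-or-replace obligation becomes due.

Feb 14, 2029

The last day of the inspection period: Jan 28, 2029 + 7 days = Feb 4, 2029.
The date on which the repair-or-replace obligation becomes due: Feb 4, 2029 + 10 days = Feb 14, 2029.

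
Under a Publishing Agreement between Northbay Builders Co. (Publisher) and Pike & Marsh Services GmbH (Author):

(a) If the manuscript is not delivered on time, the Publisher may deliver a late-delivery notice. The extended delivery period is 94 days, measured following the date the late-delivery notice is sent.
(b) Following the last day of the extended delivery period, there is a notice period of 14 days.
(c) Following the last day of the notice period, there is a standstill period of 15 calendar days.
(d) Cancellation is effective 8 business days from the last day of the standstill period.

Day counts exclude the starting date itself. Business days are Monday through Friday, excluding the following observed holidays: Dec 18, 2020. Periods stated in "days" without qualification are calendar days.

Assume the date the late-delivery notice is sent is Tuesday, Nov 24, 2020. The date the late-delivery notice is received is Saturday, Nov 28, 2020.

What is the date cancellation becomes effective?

The last day of the extended delivery period: 94 calendar days after Nov 24, 2020 is Feb 26, 2021.
Adding 14 calendar days to Feb 26, 2021 gives Mar 12, 2021, which is the last day of the notice period.
The last day of the standstill period: 15 calendar days after Mar 12, 2021 is Mar 27, 2021.
The date cancellation becomes effective: counting 8 business days from Saturday, Mar 27, 2021 (Mar 29, Mar 30, Mar 31, Apr 1, Apr 2, Apr 5, Apr 6, Apr 7, skipping weekends) reaches Wednesday, Apr 7, 2021.

Apr 7, 2021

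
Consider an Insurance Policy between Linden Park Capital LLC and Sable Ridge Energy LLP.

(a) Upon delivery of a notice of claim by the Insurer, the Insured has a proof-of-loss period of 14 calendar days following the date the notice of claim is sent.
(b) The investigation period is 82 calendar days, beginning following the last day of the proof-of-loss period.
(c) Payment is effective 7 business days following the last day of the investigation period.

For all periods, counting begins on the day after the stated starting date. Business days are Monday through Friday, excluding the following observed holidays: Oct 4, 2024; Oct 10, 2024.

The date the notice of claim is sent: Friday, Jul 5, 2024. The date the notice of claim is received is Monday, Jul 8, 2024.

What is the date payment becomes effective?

Oct 21, 2024

Adding 14 calendar days to Jul 5, 2024 gives Jul 19, 2024, which is the last day of the proof-of-loss period.
Adding 82 calendar days to Jul 19, 2024 gives Oct 9, 2024, which is the last day of the investigation period.
From Wednesday, Oct 9, 2024, 7 business days (Oct 11, Oct 14, Oct 15, Oct 16, Oct 17, Oct 18, Oct 21, skipping weekends and the listed holiday on Oct 10) brings us to Monday, Oct 21, 2024, which is the date payment becomes effective.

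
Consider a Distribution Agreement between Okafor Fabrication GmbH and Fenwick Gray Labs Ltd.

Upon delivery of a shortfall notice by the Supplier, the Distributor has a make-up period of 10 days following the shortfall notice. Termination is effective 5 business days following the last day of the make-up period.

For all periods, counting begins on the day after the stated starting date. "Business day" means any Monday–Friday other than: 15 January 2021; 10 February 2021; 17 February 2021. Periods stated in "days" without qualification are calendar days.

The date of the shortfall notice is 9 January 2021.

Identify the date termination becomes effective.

26 January 2021

The last day of the make-up period: 10 calendar days after 9 January 2021 is 19 January 2021.
The date termination becomes effective: counting 5 business days from Tuesday, 19 January 2021 (Jan 20, Jan 21, Jan 22, Jan 25, Jan 26, skipping weekends) reaches Tuesday, 26 January 2021.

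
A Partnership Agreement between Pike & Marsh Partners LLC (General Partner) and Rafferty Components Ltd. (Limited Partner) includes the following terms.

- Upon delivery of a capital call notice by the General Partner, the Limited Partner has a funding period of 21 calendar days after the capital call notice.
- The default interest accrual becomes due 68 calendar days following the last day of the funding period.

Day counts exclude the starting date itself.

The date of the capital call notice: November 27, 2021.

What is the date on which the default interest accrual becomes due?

The last day of the funding period: November 27, 2021 + 21 days = December 18, 2021.
The date on which the default interest accrual becomes due: December 18, 2021 + 68 days = February 24, 2022.

February 24, 2022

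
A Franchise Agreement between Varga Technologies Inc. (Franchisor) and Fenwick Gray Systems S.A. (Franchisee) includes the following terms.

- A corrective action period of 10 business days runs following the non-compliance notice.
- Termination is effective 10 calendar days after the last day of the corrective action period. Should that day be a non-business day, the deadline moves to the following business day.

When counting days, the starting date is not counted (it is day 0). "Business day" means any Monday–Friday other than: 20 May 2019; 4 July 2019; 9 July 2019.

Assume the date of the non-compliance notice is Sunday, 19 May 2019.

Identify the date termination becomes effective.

From Sunday, 19 May 2019, 10 business days (May 21, May 22, May 23, May 24, May 27, May 28, May 29, May 30, May 31, Jun 3, skipping weekends and the listed holiday on May 20) brings us to Monday, 3 June 2019, which is the last day of the corrective action period.
The date termination becomes effective: 10 calendar days after 3 June 2019 is 13 June 2019. 13 June 2019 is a Thursday and is not a listed holiday, so no roll-forward applies.

13 June 2019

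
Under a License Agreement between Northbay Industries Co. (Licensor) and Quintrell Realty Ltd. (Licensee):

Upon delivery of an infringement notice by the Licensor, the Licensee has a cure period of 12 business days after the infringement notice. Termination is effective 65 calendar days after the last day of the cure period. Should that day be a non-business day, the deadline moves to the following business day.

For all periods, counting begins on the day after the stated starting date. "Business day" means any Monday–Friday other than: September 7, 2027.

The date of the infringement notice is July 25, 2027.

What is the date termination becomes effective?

October 14, 2027

The last day of the cure period: 12 business days after Sunday, July 25, 2027, skipping weekends — Jul 26, Jul 27, Jul 28, Jul 29, …, Aug 6, Aug 9, Aug 10 — lands on Tuesday, August 10, 2027.
The date termination becomes effective: 65 calendar days after August 10, 2027 is October 14, 2027. October 14, 2027 is a Thursday and is not a listed holiday, so no roll-forward applies.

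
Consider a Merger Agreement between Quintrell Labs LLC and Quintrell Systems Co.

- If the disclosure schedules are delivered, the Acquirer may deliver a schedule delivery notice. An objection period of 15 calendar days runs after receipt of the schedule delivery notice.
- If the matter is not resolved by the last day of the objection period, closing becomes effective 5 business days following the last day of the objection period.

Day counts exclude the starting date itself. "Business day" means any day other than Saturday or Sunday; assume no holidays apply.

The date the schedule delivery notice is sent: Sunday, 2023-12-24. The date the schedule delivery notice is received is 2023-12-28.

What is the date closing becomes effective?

2024-01-19

The last day of the objection period: 2023-12-28 + 15 days = 2024-01-12.
The date closing becomes effective: counting 5 business days from Friday, 2024-01-12 (Jan 15, Jan 16, Jan 17, Jan 18, Jan 19, skipping weekends) reaches Friday, 2024-01-19.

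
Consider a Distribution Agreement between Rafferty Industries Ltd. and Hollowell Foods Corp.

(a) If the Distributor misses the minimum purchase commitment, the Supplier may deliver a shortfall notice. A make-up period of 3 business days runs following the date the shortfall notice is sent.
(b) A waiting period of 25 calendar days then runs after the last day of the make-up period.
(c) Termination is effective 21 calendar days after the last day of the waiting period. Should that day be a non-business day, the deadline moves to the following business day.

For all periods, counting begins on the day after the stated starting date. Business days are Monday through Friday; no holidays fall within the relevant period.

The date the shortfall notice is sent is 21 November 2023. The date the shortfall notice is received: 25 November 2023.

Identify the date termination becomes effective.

9 January 2024

The last day of the make-up period: counting 3 business days from Tuesday, 21 November 2023 (Nov 22, Nov 23, Nov 24, skipping weekends) reaches Friday, 24 November 2023.
The last day of the waiting period: 24 November 2023 + 25 days = 19 December 2023.
The date termination becomes effective: 21 calendar days after 19 December 2023 is 9 January 2024. 9 January 2024 is a Tuesday, so no roll-forward applies.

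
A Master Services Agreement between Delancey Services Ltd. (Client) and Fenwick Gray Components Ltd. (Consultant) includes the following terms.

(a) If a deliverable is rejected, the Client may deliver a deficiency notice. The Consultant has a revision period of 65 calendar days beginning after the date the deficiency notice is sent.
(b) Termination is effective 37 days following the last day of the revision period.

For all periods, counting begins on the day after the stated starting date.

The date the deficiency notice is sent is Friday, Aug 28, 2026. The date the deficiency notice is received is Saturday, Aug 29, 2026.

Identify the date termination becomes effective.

The last day of the revision period: Aug 28, 2026 + 65 days = Nov 1, 2026.
Adding 37 calendar days to Nov 1, 2026 gives Dec 8, 2026, which is the date termination becomes effective.

Dec 8, 2026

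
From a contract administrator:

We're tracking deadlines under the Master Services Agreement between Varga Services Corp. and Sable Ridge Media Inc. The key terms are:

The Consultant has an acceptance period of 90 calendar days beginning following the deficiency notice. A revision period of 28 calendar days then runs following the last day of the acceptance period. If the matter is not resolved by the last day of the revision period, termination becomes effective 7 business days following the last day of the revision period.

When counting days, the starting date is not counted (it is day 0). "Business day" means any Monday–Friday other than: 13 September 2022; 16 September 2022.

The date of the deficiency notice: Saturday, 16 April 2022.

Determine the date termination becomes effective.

The last day of the acceptance period: 90 calendar days after 16 April 2022 is 15 July 2022.
Adding 28 calendar days to 15 July 2022 gives 12 August 2022, which is the last day of the revision period.
From Friday, 12 August 2022, 7 business days (Aug 15, Aug 16, Aug 17, Aug 18, Aug 19, Aug 22, Aug 23, skipping weekends) brings us to Tuesday, 23 August 2022, which is the date termination becomes effective.

23 August 2022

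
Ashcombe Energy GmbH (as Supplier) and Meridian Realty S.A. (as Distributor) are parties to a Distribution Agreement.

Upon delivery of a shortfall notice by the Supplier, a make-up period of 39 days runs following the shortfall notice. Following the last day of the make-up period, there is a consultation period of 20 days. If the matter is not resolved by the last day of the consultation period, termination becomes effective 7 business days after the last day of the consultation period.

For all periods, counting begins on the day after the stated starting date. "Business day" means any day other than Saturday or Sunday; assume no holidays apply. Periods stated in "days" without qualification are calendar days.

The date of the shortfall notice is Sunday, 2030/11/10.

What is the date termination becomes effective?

2031/01/17

The last day of the make-up period: 2030/11/10 + 39 days = 2030/12/19.
The last day of the consultation period: 2030/12/19 + 20 days = 2031/01/08.
The date termination becomes effective: 7 business days after Wednesday, 2031/01/08, skipping weekends — Jan 9, Jan 10, Jan 13, Jan 14, Jan 15, Jan 16, Jan 17 — lands on Friday, 2031/01/17.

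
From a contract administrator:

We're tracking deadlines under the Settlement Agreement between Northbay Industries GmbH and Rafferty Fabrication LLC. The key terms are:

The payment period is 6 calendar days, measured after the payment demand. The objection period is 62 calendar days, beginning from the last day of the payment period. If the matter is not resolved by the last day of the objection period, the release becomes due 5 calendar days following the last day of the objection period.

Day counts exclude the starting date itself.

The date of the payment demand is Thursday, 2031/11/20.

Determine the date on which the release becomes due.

The last day of the payment period: 6 calendar days after 2031/11/20 is 2031/11/26.
The last day of the objection period: 62 calendar days after 2031/11/26 is 2032/01/27.
Adding 5 calendar days to 2032/01/27 gives 2032/02/01, which is the date on which the release becomes due.

2032/02/01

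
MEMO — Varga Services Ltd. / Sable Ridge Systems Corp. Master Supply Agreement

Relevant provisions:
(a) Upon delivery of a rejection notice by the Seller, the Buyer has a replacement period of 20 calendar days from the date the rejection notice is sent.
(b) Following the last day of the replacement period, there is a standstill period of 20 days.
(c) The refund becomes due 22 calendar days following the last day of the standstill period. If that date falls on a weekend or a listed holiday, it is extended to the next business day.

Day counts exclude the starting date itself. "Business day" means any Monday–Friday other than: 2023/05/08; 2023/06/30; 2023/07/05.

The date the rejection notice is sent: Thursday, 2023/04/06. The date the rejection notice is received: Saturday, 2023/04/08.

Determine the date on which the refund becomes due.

The last day of the replacement period: 2023/04/06 + 20 days = 2023/04/26.
Adding 20 calendar days to 2023/04/26 gives 2023/05/16, which is the last day of the standstill period.
The date on which the refund becomes due: 22 calendar days after 2023/05/16 is 2023/06/07. 2023/06/07 is a Wednesday and is not a listed holiday, so no roll-forward applies.

2023/06/07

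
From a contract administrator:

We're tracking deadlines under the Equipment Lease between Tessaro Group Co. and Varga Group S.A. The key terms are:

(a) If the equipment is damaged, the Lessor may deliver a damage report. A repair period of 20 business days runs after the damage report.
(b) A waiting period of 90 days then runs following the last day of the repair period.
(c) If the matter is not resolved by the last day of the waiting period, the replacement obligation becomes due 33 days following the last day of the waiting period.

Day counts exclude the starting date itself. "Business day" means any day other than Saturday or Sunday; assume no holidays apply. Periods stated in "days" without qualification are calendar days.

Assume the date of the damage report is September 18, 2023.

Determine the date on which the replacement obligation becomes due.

The last day of the repair period: 20 business days after Monday, September 18, 2023, skipping weekends — Sep 19, Sep 20, Sep 21, Sep 22, …, Oct 12, Oct 13, Oct 16 — lands on Monday, October 16, 2023.
The last day of the waiting period: October 16, 2023 + 90 days = January 14, 2024.
The date on which the replacement obligation becomes due: January 14, 2024 + 33 days = February 16, 2024.

February 16, 2024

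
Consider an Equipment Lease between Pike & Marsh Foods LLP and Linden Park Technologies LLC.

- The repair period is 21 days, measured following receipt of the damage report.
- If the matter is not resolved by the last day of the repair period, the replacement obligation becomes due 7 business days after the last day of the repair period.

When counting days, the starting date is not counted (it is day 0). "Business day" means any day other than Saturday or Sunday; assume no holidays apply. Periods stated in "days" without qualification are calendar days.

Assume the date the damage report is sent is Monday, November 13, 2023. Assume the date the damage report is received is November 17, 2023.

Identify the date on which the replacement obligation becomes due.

December 19, 2023

Adding 21 calendar days to November 17, 2023 gives December 8, 2023, which is the last day of the repair period.
The date on which the replacement obligation becomes due: counting 7 business days from Friday, December 8, 2023 (Dec 11, Dec 12, Dec 13, Dec 14, Dec 15, Dec 18, Dec 19, skipping weekends) reaches Tuesday, December 19, 2023.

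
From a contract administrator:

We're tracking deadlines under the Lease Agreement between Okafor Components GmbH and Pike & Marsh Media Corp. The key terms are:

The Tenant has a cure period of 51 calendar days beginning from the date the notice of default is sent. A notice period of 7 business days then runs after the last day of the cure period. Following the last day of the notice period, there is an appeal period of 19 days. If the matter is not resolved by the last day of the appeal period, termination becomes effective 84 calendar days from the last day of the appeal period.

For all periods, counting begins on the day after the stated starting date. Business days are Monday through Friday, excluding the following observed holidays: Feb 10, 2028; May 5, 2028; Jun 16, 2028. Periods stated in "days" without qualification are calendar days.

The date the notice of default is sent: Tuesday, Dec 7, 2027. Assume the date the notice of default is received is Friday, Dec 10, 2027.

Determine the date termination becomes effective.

May 20, 2028

Adding 51 calendar days to Dec 7, 2027 gives Jan 27, 2028, which is the last day of the cure period.
The last day of the notice period: 7 business days after Thursday, Jan 27, 2028, skipping weekends — Jan 28, Jan 31, Feb 1, Feb 2, Feb 3, Feb 4, Feb 7 — lands on Monday, Feb 7, 2028.
The last day of the appeal period: 19 calendar days after Feb 7, 2028 is Feb 26, 2028.
The date termination becomes effective: Feb 26, 2028 + 84 days = May 20, 2028.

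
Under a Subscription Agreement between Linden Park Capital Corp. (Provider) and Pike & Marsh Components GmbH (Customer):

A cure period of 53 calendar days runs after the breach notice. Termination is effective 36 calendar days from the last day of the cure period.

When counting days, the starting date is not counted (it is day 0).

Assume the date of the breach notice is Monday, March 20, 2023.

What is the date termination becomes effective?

June 17, 2023

The last day of the cure period: 53 calendar days after March 20, 2023 is May 12, 2023.
Adding 36 calendar days to May 12, 2023 gives June 17, 2023, which is the date termination becomes effective.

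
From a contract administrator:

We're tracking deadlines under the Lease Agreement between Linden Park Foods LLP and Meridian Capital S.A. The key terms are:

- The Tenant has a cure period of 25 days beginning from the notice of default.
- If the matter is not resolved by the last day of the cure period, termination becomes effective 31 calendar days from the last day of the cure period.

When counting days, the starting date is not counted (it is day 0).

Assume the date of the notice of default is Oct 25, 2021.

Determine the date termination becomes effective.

The last day of the cure period: Oct 25, 2021 + 25 days = Nov 19, 2021.
The date termination becomes effective: 31 calendar days after Nov 19, 2021 is Dec 20, 2021.

Dec 20, 2021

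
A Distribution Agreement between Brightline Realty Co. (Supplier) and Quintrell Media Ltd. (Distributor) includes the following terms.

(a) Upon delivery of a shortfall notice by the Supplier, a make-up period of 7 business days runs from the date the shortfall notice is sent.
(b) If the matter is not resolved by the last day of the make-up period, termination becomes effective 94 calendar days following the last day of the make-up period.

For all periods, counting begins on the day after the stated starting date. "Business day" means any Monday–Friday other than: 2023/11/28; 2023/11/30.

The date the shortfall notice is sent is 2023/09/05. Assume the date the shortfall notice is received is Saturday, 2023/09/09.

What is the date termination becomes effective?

2023/12/17

From Tuesday, 2023/09/05, 7 business days (Sep 6, Sep 7, Sep 8, Sep 11, Sep 12, Sep 13, Sep 14, skipping weekends) brings us to Thursday, 2023/09/14, which is the last day of the make-up period.
The date termination becomes effective: 2023/09/14 + 94 days = 2023/12/17.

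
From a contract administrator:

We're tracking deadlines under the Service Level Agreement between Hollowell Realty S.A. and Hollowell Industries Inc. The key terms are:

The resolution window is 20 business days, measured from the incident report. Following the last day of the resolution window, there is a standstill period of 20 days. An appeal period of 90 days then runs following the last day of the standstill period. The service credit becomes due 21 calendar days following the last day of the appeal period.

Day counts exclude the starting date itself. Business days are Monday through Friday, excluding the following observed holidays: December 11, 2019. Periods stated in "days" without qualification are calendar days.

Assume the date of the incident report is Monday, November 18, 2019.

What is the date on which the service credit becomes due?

April 26, 2020

The last day of the resolution window: counting 20 business days from Monday, November 18, 2019 (Nov 19, Nov 20, Nov 21, Nov 22, …, Dec 13, Dec 16, Dec 17, skipping weekends and the listed holiday on Dec 11) reaches Tuesday, December 17, 2019.
The last day of the standstill period: December 17, 2019 + 20 days = January 6, 2020.
The last day of the appeal period: 90 calendar days after January 6, 2020 is April 5, 2020.
The date on which the service credit becomes due: April 5, 2020 + 21 days = April 26, 2020.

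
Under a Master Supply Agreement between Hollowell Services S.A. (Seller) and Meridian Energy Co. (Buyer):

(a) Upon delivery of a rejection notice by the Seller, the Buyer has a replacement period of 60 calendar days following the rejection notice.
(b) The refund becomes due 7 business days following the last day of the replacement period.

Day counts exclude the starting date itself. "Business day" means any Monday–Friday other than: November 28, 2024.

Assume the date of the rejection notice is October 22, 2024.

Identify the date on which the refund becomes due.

December 31, 2024

The last day of the replacement period: October 22, 2024 + 60 days = December 21, 2024.
From Saturday, December 21, 2024, 7 business days (Dec 23, Dec 24, Dec 25, Dec 26, Dec 27, Dec 30, Dec 31, skipping weekends) brings us to Tuesday, December 31, 2024, which is the date on which the refund becomes due.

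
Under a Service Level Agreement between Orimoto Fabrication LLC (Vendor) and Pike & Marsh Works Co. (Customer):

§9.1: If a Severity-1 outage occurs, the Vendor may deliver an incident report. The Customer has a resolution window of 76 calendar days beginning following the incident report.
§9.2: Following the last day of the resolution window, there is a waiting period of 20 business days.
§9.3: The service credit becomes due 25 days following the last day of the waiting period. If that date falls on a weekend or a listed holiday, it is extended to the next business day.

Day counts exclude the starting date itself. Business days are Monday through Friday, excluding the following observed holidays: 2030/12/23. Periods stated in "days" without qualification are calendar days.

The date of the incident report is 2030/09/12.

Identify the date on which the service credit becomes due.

Adding 76 calendar days to 2030/09/12 gives 2030/11/27, which is the last day of the resolution window.
The last day of the waiting period: 20 business days after Wednesday, 2030/11/27, skipping weekends and the listed holiday on Dec 23 — Nov 28, Nov 29, Dec 2, Dec 3, …, Dec 24, Dec 25, Dec 26 — lands on Thursday, 2030/12/26.
The date on which the service credit becomes due: 25 calendar days after 2030/12/26 is 2031/01/20. 2031/01/20 is a Monday and is not a listed holiday, so no roll-forward applies.

2031/01/20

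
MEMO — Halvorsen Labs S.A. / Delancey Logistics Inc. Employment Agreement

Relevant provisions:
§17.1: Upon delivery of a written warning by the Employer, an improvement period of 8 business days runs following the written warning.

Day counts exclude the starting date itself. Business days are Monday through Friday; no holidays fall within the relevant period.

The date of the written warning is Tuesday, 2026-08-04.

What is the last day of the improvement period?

From Tuesday, 2026-08-04, 8 business days (Aug 5, Aug 6, Aug 7, Aug 10, Aug 11, Aug 12, Aug 13, Aug 14, skipping weekends) brings us to Friday, 2026-08-14, which is the last day of the improvement period.

2026-08-14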